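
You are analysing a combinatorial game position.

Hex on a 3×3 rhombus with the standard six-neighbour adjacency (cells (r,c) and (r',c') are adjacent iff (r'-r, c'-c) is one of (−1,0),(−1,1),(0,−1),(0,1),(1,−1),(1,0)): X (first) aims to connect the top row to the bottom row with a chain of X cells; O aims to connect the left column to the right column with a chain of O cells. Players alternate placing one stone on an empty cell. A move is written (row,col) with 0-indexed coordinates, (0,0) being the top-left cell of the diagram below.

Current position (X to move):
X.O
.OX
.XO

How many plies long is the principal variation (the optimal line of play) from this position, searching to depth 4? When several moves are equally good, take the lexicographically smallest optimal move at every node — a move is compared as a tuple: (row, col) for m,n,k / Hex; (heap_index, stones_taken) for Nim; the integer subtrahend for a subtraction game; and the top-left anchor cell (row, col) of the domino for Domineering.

PV length from [X.O/.OX/.XO]: 2 plies

p1 X@[X.O/.OX/.XO]: (0,1)[XXO/.OX/.XO]-1* (1,0)[X.O/XOX/.XO]-1 (2,0)[X.O/.OX/XXO]-1
p2 O@[XXO/.OX/.XO]: (1,0)[XXO/OOX/.XO]+1* (2,0)[XXO/.OX/OXO]+1
p3 X@[XXO/OOX/.XO] terminal -1; root [X.O/.OX/.XO] d4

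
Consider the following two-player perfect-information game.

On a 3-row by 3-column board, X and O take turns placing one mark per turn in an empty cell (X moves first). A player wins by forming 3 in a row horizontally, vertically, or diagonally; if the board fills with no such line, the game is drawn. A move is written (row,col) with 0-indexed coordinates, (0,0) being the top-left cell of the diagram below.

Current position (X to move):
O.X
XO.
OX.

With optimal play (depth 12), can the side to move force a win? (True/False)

[O.X/XO./OX.] X move#1: (0,1):-1/OXX/XO./OX., (1,2):-1/O.X/XOX/OX., (2,2):+0/O.X/XO./OXX*
[O.X/XO./OXX] O move#2: (0,1):-1/OOX/XO./OXX, (1,2):+0/O.X/XOO/OXX*
[O.X/XOO/OXX] X move#3: (0,1):+0/OXX/XOO/OXX*
[OXX/XOO/OXX] end (terminal +0, O#4); searched O.X/XO./OX. to 12

X winning at [O.X/XO./OX.]: False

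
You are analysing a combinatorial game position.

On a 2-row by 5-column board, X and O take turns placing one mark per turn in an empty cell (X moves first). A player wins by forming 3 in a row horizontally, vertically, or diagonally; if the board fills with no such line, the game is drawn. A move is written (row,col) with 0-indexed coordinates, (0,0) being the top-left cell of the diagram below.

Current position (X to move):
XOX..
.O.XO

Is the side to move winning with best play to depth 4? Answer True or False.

ply 1, X at XOX../.O.XO | (0,3)=+0→XOXX./.O.XO*; (0,4)=+0→XOX.X/.O.XO; (1,0)=+0→XOX../XO.XO; (1,2)=+0→XOX../.OXXO
ply 2, O at XOXX./.O.XO | (0,4)=+0→XOXXO/.O.XO*; (1,0)=-1→XOXX./OO.XO; (1,2)=-1→XOXX./.OOXO
ply 3, X at XOXXO/.O.XO | (1,0)=+0→XOXXO/XO.XO*; (1,2)=+0→XOXXO/.OXXO
ply 4, O at XOXXO/XO.XO | (1,2)=+0→XOXXO/XOOXO*
ply 5: XOXXO/XOOXO is terminal +0 (X); from XOX../.O.XO depth 4

X winning at [XOX../.O.XO]: False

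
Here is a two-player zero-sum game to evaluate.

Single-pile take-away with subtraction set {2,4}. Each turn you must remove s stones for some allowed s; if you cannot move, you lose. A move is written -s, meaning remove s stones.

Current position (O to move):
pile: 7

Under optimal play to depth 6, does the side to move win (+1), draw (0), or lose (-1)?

value(7, O) = -1

p1 O@[7]: -2[5]-1* -4[3]-1
p2 X@[5]: -2[3]-1 -4[1]+1*
p3 O@[1] terminal -1; root [7] d6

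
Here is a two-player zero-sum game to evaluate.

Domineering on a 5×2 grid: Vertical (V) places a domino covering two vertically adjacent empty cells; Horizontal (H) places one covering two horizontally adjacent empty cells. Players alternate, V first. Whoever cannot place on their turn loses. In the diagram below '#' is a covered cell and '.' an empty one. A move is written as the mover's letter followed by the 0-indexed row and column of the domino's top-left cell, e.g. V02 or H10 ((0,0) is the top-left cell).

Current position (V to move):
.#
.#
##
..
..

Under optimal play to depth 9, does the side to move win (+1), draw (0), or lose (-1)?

[.#/.#/##/../..] V move#1: V00:-1/##/##/##/../.., V30:+1/.#/.#/##/#./#.*, V31:+1/.#/.#/##/.#/.#
[.#/.#/##/#./#.] end (terminal -1, H#2); searched .#/.#/##/../.. to 9

value(.#/.#/##/../.., V) = +1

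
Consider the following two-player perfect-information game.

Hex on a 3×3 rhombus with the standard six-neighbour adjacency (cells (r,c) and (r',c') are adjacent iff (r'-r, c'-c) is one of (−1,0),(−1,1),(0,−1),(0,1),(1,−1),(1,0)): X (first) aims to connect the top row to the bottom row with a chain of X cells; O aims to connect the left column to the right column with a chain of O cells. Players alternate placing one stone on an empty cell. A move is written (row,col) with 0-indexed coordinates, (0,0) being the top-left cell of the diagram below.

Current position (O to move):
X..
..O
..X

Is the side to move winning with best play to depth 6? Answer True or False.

O winning at [X../..O/..X]: True

ply 1, O at X../..O/..X | (0,1)=-1→XO./..O/..X; (0,2)=-1→X.O/..O/..X; (1,0)=-1→X../O.O/..X; (1,1)=+1→X../.OO/..X*; (2,0)=+1→X../..O/O.X; (2,1)=-1→X../..O/.OX
ply 2, X at X../.OO/..X | (0,1)=-1→XX./.OO/..X*; (0,2)=-1→X.X/.OO/..X; (1,0)=-1→X../XOO/..X; (2,0)=-1→X../.OO/X.X; (2,1)=-1→X../.OO/.XX
ply 3, O at XX./.OO/..X | (0,2)=+1→XXO/.OO/..X*; (1,0)=+1→XX./OOO/..X; (2,0)=+1→XX./.OO/O.X; (2,1)=+1→XX./.OO/.OX
ply 4, X at XXO/.OO/..X | (1,0)=-1→XXO/XOO/..X*; (2,0)=-1→XXO/.OO/X.X; (2,1)=-1→XXO/.OO/.XX
ply 5, O at XXO/XOO/..X | (2,0)=+1→XXO/XOO/O.X*; (2,1)=-1→XXO/XOO/.OX
ply 6: XXO/XOO/O.X is terminal -1 (X); from X../..O/..X depth 6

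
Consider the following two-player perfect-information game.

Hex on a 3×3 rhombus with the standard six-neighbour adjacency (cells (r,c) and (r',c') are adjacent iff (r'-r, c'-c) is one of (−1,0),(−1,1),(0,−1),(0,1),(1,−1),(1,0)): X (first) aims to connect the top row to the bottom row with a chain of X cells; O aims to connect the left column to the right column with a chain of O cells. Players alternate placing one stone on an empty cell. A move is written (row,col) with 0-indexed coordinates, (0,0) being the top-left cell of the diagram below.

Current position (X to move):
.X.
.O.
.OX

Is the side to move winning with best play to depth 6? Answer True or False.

p1 X@[.X./.O./.OX]: (0,0)[XX./.O./.OX]-1* (0,2)[.XX/.O./.OX]-1 (1,0)[.X./XO./.OX]-1 (1,2)[.X./.OX/.OX]-1 (2,0)[.X./.O./XOX]-1
p2 O@[XX./.O./.OX]: (0,2)[XXO/.O./.OX]+1* (1,0)[XX./OO./.OX]+1 (1,2)[XX./.OO/.OX]+1 (2,0)[XX./.O./OOX]+1
p3 X@[XXO/.O./.OX]: (1,0)[XXO/XO./.OX]-1* (1,2)[XXO/.OX/.OX]-1 (2,0)[XXO/.O./XOX]-1
p4 O@[XXO/XO./.OX]: (1,2)[XXO/XOO/.OX]-1 (2,0)[XXO/XO./OOX]+1*
p5 X@[XXO/XO./OOX] terminal -1; root [.X./.O./.OX] d6

X winning at [.X./.O./.OX]: False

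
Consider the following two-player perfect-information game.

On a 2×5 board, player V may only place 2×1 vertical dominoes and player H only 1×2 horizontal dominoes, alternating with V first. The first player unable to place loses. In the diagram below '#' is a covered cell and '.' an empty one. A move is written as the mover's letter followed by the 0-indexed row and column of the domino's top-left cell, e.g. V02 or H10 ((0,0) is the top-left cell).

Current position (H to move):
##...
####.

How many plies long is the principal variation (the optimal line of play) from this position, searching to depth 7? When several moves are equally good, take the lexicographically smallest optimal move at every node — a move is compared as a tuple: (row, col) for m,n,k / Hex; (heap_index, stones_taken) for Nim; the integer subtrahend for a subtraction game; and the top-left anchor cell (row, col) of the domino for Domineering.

PV length from [##.../####.]: 1 ply

ply 1, H at ##.../####. | H02=-1→####./####.; H03=+1→##.##/####.*
ply 2: ##.##/####. is terminal -1 (V); from ##.../####. depth 7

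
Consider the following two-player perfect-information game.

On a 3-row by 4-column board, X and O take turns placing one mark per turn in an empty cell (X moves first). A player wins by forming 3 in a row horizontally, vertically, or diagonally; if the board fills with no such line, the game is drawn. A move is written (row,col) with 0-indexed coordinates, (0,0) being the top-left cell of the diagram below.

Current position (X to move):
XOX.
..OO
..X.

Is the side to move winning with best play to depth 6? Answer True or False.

X winning at [XOX./..OO/..X.]: True

ply 1, X at XOX./..OO/..X. | (0,3)=-1→XOXX/..OO/..X.; (1,0)=-1→XOX./X.OO/..X.; (1,1)=+1→XOX./.XOO/..X.*; (2,0)=-1→XOX./..OO/X.X.; (2,1)=-1→XOX./..OO/.XX.; (2,3)=-1→XOX./..OO/..XX
ply 2: XOX./.XOO/..X. is terminal -1 (O); from XOX./..OO/..X. depth 6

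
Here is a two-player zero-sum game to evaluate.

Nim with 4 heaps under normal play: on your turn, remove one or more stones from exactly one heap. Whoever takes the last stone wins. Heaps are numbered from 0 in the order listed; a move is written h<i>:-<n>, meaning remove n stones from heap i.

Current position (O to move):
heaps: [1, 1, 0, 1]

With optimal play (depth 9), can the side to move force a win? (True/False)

[(1,1,0,1)] O move#1: h0:-1:+1/(0,1,0,1)*, h1:-1:+1/(1,0,0,1), h3:-1:+1/(1,1,0,0)
[(0,1,0,1)] X move#2: h1:-1:-1/(0,0,0,1)*, h3:-1:-1/(0,1,0,0)
[(0,0,0,1)] O move#3: h3:-1:+1/(0,0,0,0)*
[(0,0,0,0)] end (terminal -1, X#4); searched (1,1,0,1) to 9

O winning at [(1,1,0,1)]: True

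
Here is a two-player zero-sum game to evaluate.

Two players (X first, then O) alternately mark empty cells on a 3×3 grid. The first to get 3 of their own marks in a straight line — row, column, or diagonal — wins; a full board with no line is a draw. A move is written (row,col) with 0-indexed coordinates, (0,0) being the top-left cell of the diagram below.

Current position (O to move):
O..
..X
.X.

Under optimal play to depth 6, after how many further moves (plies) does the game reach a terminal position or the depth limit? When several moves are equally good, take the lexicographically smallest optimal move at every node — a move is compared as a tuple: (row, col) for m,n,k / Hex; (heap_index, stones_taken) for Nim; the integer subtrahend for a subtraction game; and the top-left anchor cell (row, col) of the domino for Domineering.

[O../..X/.X.] O move#1: (0,1):-1/OO./..X/.X., (0,2):+1/O.O/..X/.X.*, (1,0):-1/O../O.X/.X., (1,1):-1/O../.OX/.X., (2,0):+1/O../..X/OX., (2,2):-1/O../..X/.XO
[O.O/..X/.X.] X move#2: (0,1):-1/OXO/..X/.X.*, (1,0):-1/O.O/X.X/.X., (1,1):-1/O.O/.XX/.X., (2,0):-1/O.O/..X/XX., (2,2):-1/O.O/..X/.XX
[OXO/..X/.X.] O move#3: (1,0):-1/OXO/O.X/.X., (1,1):+1/OXO/.OX/.X.*, (2,0):-1/OXO/..X/OX., (2,2):-1/OXO/..X/.XO
[OXO/.OX/.X.] X move#4: (1,0):-1/OXO/XOX/.X.*, (2,0):-1/OXO/.OX/XX., (2,2):-1/OXO/.OX/.XX
[OXO/XOX/.X.] O move#5: (2,0):+1/OXO/XOX/OX.*, (2,2):+1/OXO/XOX/.XO
[OXO/XOX/OX.] end (terminal -1, X#6); searched O../..X/.X. to 6

PV length from [O../..X/.X.]: 5 plies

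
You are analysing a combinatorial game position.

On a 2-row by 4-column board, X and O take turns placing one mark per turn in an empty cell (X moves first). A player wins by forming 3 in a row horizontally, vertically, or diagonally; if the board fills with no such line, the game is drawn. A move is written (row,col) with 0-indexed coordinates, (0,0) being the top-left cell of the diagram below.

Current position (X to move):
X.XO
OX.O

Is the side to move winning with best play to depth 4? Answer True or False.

p1 X@[X.XO/OX.O]: (0,1)[XXXO/OX.O]+1* (1,2)[X.XO/OXXO]+0
p2 O@[XXXO/OX.O] terminal -1; root [X.XO/OX.O] d4

X winning at [X.XO/OX.O]: True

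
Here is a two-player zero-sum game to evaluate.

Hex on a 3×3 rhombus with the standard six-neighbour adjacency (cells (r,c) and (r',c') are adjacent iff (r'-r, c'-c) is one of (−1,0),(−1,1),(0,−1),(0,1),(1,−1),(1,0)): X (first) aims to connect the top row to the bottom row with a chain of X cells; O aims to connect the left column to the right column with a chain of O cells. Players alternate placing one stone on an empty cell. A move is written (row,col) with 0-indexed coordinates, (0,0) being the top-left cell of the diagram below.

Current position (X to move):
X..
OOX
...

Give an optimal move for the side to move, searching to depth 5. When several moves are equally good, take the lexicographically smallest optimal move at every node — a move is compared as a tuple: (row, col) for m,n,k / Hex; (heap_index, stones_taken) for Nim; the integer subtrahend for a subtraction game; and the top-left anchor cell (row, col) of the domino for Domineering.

[X../OOX/...] X move#1: (0,1):-1/XX./OOX/..., (0,2):+1/X.X/OOX/...*, (2,0):-1/X../OOX/X.., (2,1):-1/X../OOX/.X., (2,2):-1/X../OOX/..X
[X.X/OOX/...] O move#2: (0,1):-1/XOX/OOX/...*, (2,0):-1/X.X/OOX/O.., (2,1):-1/X.X/OOX/.O., (2,2):-1/X.X/OOX/..O
[XOX/OOX/...] X move#3: (2,0):+1/XOX/OOX/X..*, (2,1):+1/XOX/OOX/.X., (2,2):+1/XOX/OOX/..X
[XOX/OOX/X..] O move#4: (2,1):-1/XOX/OOX/XO.*, (2,2):-1/XOX/OOX/X.O
[XOX/OOX/XO.] X move#5: (2,2):+1/XOX/OOX/XOX*
[XOX/OOX/XOX] end (terminal -1, O#6); searched X../OOX/... to 5

X's best at [X../OOX/...]: (0,2)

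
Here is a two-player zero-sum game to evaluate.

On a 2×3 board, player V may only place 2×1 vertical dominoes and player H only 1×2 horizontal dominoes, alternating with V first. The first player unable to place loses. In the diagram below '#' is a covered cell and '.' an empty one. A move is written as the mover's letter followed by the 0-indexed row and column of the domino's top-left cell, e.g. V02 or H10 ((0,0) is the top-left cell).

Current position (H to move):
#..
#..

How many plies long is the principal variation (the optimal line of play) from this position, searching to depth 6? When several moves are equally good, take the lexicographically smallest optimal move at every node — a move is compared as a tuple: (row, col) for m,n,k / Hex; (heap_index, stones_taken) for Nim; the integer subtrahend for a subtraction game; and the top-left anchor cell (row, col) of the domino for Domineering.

p1 H@[#../#..]: H01[###/#..]+1* H11[#../###]+1
p2 V@[###/#..] terminal -1; root [#../#..] d6

PV length from [#../#..]: 1 ply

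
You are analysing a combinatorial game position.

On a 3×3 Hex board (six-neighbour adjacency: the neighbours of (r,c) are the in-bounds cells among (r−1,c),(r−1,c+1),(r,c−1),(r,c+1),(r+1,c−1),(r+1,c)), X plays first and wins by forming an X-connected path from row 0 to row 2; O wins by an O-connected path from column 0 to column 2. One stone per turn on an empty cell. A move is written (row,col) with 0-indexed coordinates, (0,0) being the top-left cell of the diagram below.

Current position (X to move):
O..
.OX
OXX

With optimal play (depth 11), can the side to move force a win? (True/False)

[O../.OX/OXX] X move#1: (0,1):-1/OX./.OX/OXX, (0,2):+1/O.X/.OX/OXX*, (1,0):-1/O../XOX/OXX
[O.X/.OX/OXX] end (terminal -1, O#2); searched O../.OX/OXX to 11

X winning at [O../.OX/OXX]: True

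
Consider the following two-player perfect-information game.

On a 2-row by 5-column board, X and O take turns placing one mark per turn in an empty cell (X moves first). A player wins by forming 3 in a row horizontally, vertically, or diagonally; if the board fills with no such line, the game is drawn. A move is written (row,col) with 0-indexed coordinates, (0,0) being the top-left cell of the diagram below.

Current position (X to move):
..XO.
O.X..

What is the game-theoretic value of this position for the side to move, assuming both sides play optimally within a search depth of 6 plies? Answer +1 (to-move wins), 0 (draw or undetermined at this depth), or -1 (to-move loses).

p1 X@[..XO./O.X..]: (0,0)[X.XO./O.X..]+1* (0,1)[.XXO./O.X..]+1 (0,4)[..XOX/O.X..]+0 (1,1)[..XO./OXX..]+0 (1,3)[..XO./O.XX.]+1 (1,4)[..XO./O.X.X]+0
p2 O@[X.XO./O.X..]: (0,1)[XOXO./O.X..]-1* (0,4)[X.XOO/O.X..]-1 (1,1)[X.XO./OOX..]-1 (1,3)[X.XO./O.XO.]-1 (1,4)[X.XO./O.X.O]-1
p3 X@[XOXO./O.X..]: (0,4)[XOXOX/O.X..]+0 (1,1)[XOXO./OXX..]+0 (1,3)[XOXO./O.XX.]+1* (1,4)[XOXO./O.X.X]+0
p4 O@[XOXO./O.XX.]: (0,4)[XOXOO/O.XX.]-1* (1,1)[XOXO./OOXX.]-1 (1,4)[XOXO./O.XXO]-1
p5 X@[XOXOO/O.XX.]: (1,1)[XOXOO/OXXX.]+1* (1,4)[XOXOO/O.XXX]+1
p6 O@[XOXOO/OXXX.] terminal -1; root [..XO./O.X..] d6

value(..XO./O.X.., X) = +1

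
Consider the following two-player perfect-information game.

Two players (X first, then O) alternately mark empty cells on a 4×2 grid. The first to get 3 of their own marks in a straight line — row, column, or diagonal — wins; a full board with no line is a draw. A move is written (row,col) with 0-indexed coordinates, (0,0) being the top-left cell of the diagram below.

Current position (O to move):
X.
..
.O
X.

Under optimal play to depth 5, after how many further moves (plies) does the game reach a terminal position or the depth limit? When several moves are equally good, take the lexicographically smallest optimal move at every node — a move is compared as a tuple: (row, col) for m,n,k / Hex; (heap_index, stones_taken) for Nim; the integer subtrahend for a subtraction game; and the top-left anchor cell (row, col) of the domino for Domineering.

PV length from [X./../.O/X.]: 3 plies

[X./../.O/X.] O move#1: (0,1):+0/XO/../.O/X., (1,0):+0/X./O./.O/X., (1,1):+1/X./.O/.O/X.*, (2,0):+0/X./../OO/X., (3,1):+0/X./../.O/XO
[X./.O/.O/X.] X move#2: (0,1):-1/XX/.O/.O/X.*, (1,0):-1/X./XO/.O/X., (2,0):-1/X./.O/XO/X., (3,1):-1/X./.O/.O/XX
[XX/.O/.O/X.] O move#3: (1,0):+0/XX/OO/.O/X., (2,0):+0/XX/.O/OO/X., (3,1):+1/XX/.O/.O/XO*
[XX/.O/.O/XO] end (terminal -1, X#4); searched X./../.O/X. to 5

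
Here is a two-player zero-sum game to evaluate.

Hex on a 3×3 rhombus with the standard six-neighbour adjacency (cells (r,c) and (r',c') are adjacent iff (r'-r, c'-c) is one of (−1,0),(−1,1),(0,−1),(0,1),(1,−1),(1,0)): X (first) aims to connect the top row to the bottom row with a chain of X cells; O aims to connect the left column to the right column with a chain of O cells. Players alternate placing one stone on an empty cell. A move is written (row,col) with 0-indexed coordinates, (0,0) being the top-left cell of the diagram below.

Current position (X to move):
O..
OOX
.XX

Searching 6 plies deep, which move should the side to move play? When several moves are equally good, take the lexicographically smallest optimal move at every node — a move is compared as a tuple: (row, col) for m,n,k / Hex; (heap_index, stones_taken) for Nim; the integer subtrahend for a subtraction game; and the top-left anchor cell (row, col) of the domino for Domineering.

p1 X@[O../OOX/.XX]: (0,1)[OX./OOX/.XX]-1 (0,2)[O.X/OOX/.XX]+1* (2,0)[O../OOX/XXX]-1
p2 O@[O.X/OOX/.XX] terminal -1; root [O../OOX/.XX] d6

X's best at [O../OOX/.XX]: (0,2)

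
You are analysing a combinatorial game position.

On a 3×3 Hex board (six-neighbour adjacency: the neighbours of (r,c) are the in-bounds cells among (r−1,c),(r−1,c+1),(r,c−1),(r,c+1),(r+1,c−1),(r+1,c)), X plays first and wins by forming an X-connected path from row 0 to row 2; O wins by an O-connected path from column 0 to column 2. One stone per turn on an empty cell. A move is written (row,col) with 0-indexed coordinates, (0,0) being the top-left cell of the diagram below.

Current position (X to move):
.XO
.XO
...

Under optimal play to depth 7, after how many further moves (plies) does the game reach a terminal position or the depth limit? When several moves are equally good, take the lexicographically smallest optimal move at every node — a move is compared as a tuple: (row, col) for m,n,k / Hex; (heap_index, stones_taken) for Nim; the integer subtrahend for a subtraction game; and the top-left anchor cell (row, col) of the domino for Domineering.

PV length from [.XO/.XO/...]: 3 plies

p1 X@[.XO/.XO/...]: (0,0)[XXO/.XO/...]+1* (1,0)[.XO/XXO/...]+1 (2,0)[.XO/.XO/X..]+1 (2,1)[.XO/.XO/.X.]+1 (2,2)[.XO/.XO/..X]+1
p2 O@[XXO/.XO/...]: (1,0)[XXO/OXO/...]-1* (2,0)[XXO/.XO/O..]-1 (2,1)[XXO/.XO/.O.]-1 (2,2)[XXO/.XO/..O]-1
p3 X@[XXO/OXO/...]: (2,0)[XXO/OXO/X..]+1* (2,1)[XXO/OXO/.X.]+1 (2,2)[XXO/OXO/..X]+1
p4 O@[XXO/OXO/X..] terminal -1; root [.XO/.XO/...] d7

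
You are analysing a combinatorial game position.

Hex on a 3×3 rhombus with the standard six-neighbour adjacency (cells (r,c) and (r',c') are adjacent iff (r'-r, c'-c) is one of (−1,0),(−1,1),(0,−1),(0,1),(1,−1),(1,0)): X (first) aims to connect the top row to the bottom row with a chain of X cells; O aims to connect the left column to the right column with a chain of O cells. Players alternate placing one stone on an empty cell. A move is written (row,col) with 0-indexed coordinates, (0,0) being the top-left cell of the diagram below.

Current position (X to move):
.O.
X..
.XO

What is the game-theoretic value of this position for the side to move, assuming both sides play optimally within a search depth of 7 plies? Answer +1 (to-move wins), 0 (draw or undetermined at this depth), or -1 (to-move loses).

ply 1, X at .O./X../.XO | (0,0)=+1→XO./X../.XO*; (0,2)=+1→.OX/X../.XO; (1,1)=+1→.O./XX./.XO; (1,2)=+1→.O./X.X/.XO; (2,0)=+1→.O./X../XXO
ply 2, O at XO./X../.XO | (0,2)=-1→XOO/X../.XO*; (1,1)=-1→XO./XO./.XO; (1,2)=-1→XO./X.O/.XO; (2,0)=-1→XO./X../OXO
ply 3, X at XOO/X../.XO | (1,1)=+1→XOO/XX./.XO*; (1,2)=+1→XOO/X.X/.XO; (2,0)=+1→XOO/X../XXO
ply 4: XOO/XX./.XO is terminal -1 (O); from .O./X../.XO depth 7

value(.O./X../.XO, X) = +1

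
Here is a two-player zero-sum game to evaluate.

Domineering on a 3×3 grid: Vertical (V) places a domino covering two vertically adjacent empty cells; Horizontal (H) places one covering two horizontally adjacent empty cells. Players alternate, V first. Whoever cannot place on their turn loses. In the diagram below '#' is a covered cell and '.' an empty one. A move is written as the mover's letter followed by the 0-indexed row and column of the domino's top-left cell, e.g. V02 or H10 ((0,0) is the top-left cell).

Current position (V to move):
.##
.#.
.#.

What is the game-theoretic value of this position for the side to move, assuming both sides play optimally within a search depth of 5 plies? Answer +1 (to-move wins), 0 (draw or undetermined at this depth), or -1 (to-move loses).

ply 1, V at .##/.#./.#. | V00=+1→###/##./.#.*; V10=+1→.##/##./##.; V12=+1→.##/.##/.##
ply 2: ###/##./.#. is terminal -1 (H); from .##/.#./.#. depth 5

value(.##/.#./.#., V) = +1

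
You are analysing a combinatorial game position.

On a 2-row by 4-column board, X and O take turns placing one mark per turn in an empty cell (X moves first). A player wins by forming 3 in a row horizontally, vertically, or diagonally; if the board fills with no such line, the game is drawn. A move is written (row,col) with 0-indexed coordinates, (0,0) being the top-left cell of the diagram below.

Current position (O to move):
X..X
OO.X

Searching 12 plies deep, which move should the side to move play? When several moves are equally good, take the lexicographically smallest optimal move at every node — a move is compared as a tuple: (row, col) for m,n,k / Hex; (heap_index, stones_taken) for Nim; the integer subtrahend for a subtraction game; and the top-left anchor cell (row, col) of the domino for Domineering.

p1 O@[X..X/OO.X]: (0,1)[XO.X/OO.X]+0 (0,2)[X.OX/OO.X]+0 (1,2)[X..X/OOOX]+1*
p2 X@[X..X/OOOX] terminal -1; root [X..X/OO.X] d12

O's best at [X..X/OO.X]: (1,2)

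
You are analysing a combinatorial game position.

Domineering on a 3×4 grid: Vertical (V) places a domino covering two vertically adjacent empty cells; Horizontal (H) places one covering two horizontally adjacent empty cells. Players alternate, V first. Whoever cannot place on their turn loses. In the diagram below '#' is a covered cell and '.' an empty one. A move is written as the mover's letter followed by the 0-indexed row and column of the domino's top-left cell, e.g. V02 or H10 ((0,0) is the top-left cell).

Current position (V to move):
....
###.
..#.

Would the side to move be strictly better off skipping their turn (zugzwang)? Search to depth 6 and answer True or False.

zugzwang(..../###./..#., V) = False

p1 V@[..../###./..#.]: V03[...#/####/..#.]-1* V13[..../####/..##]-1
p2 H@[...#/####/..#.]: H00[##.#/####/..#.]+1* H01[.###/####/..#.]+1 H20[...#/####/###.]+1
p3 V@[##.#/####/..#.] terminal -1; root [..../###./..#.] d6
if V skipped the turn, H would face:
~ p1 H@[..../###./..#.]: H00[##../###./..#.]+1* H01[.##./###./..#.]+1 H02[..##/###./..#.]+1 H20[..../###./###.]+1
~ p2 V@[##../###./..#.]: V03[##.#/####/..#.]-1* V13[##../####/..##]-1
~ p3 H@[##.#/####/..#.]: H20[##.#/####/###.]+1*
~ p4 V@[##.#/####/###.] terminal -1; root [..../###./..#.] d6
compare (V): move=-1 vs pass=-1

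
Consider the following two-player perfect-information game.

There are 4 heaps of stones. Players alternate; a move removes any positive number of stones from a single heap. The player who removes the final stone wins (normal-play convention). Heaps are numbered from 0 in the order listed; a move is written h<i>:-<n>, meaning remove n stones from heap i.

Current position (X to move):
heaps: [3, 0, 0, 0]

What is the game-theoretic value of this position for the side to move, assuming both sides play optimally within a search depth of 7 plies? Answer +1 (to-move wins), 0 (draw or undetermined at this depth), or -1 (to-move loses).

value((3,0,0,0), X) = +1

p1 X@[(3,0,0,0)]: h0:-1[(2,0,0,0)]-1 h0:-2[(1,0,0,0)]-1 h0:-3[(0,0,0,0)]+1*
p2 O@[(0,0,0,0)] terminal -1; root [(3,0,0,0)] d7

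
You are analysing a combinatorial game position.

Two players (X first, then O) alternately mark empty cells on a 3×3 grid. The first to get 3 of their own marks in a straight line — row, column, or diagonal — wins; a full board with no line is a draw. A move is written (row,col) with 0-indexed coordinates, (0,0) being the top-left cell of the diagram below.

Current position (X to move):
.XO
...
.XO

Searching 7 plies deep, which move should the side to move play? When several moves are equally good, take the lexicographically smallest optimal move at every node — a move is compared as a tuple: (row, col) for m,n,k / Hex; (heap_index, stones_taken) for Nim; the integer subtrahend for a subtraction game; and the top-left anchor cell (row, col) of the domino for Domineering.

p1 X@[.XO/.../.XO]: (0,0)[XXO/.../.XO]-1 (1,0)[.XO/X../.XO]-1 (1,1)[.XO/.X./.XO]+1* (1,2)[.XO/..X/.XO]-1 (2,0)[.XO/.../XXO]-1
p2 O@[.XO/.X./.XO] terminal -1; root [.XO/.../.XO] d7

X's best at [.XO/.../.XO]: (1,1)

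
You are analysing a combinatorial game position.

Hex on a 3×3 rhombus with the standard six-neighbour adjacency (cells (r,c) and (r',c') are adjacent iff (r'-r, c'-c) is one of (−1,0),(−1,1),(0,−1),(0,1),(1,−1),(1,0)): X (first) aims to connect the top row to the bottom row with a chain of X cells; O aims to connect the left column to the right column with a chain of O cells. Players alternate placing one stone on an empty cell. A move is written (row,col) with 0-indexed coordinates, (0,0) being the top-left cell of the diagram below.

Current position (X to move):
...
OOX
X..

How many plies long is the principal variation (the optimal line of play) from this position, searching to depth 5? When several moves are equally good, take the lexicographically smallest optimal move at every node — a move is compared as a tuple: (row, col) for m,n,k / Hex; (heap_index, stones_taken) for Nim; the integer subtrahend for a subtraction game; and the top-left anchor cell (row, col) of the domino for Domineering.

ply 1, X at .../OOX/X.. | (0,0)=-1→X../OOX/X..; (0,1)=-1→.X./OOX/X..; (0,2)=+1→..X/OOX/X..*; (2,1)=-1→.../OOX/XX.; (2,2)=-1→.../OOX/X.X
ply 2, O at ..X/OOX/X.. | (0,0)=-1→O.X/OOX/X..*; (0,1)=-1→.OX/OOX/X..; (2,1)=-1→..X/OOX/XO.; (2,2)=-1→..X/OOX/X.O
ply 3, X at O.X/OOX/X.. | (0,1)=+1→OXX/OOX/X..*; (2,1)=+1→O.X/OOX/XX.; (2,2)=+1→O.X/OOX/X.X
ply 4, O at OXX/OOX/X.. | (2,1)=-1→OXX/OOX/XO.*; (2,2)=-1→OXX/OOX/X.O
ply 5, X at OXX/OOX/XO. | (2,2)=+1→OXX/OOX/XOX*
ply 6: OXX/OOX/XOX is terminal -1 (O); from .../OOX/X.. depth 5

PV length from [.../OOX/X..]: 5 plies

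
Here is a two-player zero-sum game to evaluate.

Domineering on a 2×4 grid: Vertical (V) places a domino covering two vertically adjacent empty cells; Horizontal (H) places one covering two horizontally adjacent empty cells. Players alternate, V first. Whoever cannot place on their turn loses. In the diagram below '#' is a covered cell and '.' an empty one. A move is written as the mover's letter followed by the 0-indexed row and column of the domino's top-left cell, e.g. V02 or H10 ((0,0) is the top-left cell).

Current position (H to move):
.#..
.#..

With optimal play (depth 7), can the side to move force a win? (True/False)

p1 H@[.#../.#..]: H02[.###/.#..]+1* H12[.#../.###]+1
p2 V@[.###/.#..]: V00[####/##..]-1*
p3 H@[####/##..]: H12[####/####]+1*
p4 V@[####/####] terminal -1; root [.#../.#..] d7

H winning at [.#../.#..]: True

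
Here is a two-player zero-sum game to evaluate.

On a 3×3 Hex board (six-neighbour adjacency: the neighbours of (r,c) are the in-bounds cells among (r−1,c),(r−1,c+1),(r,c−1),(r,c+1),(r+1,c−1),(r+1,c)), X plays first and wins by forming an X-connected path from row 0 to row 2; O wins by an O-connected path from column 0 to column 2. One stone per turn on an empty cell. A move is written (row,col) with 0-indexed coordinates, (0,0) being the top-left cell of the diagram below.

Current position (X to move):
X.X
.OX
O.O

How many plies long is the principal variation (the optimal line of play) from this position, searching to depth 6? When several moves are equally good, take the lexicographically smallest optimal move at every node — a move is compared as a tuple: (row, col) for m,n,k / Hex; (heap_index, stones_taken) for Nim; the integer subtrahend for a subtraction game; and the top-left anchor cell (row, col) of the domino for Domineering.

PV length from [X.X/.OX/O.O]: 1 ply

p1 X@[X.X/.OX/O.O]: (0,1)[XXX/.OX/O.O]-1 (1,0)[X.X/XOX/O.O]-1 (2,1)[X.X/.OX/OXO]+1*
p2 O@[X.X/.OX/OXO] terminal -1; root [X.X/.OX/O.O] d6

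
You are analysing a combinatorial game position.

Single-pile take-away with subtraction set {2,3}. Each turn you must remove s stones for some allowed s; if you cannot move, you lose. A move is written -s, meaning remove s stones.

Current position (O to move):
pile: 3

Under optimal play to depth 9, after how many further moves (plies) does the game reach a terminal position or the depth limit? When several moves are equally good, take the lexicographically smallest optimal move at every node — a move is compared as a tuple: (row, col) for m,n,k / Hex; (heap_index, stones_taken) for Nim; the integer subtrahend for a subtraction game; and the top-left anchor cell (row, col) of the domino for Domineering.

PV length from [3]: 1 ply

p1 O@[3]: -2[1]+1* -3[0]+1
p2 X@[1] terminal -1; root [3] d9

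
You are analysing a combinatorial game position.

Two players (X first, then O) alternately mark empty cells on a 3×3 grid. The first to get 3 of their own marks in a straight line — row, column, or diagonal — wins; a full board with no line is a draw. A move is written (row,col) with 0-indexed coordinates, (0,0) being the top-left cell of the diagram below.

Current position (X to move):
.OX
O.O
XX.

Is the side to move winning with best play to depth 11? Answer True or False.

X winning at [.OX/O.O/XX.]: True

p1 X@[.OX/O.O/XX.]: (0,0)[XOX/O.O/XX.]-1 (1,1)[.OX/OXO/XX.]+1* (2,2)[.OX/O.O/XXX]+1
p2 O@[.OX/OXO/XX.] terminal -1; root [.OX/O.O/XX.] d11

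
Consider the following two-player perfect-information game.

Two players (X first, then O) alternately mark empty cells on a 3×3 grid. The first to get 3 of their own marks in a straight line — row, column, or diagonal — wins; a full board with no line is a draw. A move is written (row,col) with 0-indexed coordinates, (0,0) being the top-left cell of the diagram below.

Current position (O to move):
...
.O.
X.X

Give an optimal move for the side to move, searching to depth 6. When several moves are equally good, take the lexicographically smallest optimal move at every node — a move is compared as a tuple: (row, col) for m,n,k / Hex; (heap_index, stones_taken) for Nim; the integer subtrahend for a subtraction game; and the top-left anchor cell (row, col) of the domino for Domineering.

O's best at [.../.O./X.X]: (2,1)

p1 O@[.../.O./X.X]: (0,0)[O../.O./X.X]-1 (0,1)[.O./.O./X.X]-1 (0,2)[..O/.O./X.X]-1 (1,0)[.../OO./X.X]-1 (1,2)[.../.OO/X.X]-1 (2,1)[.../.O./XOX]+0*
p2 X@[.../.O./XOX]: (0,0)[X../.O./XOX]-1 (0,1)[.X./.O./XOX]+0* (0,2)[..X/.O./XOX]-1 (1,0)[.../XO./XOX]-1 (1,2)[.../.OX/XOX]-1
p3 O@[.X./.O./XOX]: (0,0)[OX./.O./XOX]+0* (0,2)[.XO/.O./XOX]+0 (1,0)[.X./OO./XOX]+0 (1,2)[.X./.OO/XOX]+0
p4 X@[OX./.O./XOX]: (0,2)[OXX/.O./XOX]+0* (1,0)[OX./XO./XOX]+0 (1,2)[OX./.OX/XOX]+0
p5 O@[OXX/.O./XOX]: (1,0)[OXX/OO./XOX]-1 (1,2)[OXX/.OO/XOX]+0*
p6 X@[OXX/.OO/XOX]: (1,0)[OXX/XOO/XOX]+0*
p7 O@[OXX/XOO/XOX] terminal +0; root [.../.O./X.X] d6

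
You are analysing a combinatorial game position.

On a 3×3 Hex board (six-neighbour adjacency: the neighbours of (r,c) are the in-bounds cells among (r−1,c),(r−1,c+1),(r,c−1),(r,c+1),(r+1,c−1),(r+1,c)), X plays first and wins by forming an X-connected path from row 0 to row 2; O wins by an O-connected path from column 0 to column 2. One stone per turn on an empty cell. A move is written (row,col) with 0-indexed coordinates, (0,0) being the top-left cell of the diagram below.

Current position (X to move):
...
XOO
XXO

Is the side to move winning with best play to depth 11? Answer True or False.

X winning at [.../XOO/XXO]: True

ply 1, X at .../XOO/XXO | (0,0)=+1→X../XOO/XXO*; (0,1)=+1→.X./XOO/XXO; (0,2)=+1→..X/XOO/XXO
ply 2: X../XOO/XXO is terminal -1 (O); from .../XOO/XXO depth 11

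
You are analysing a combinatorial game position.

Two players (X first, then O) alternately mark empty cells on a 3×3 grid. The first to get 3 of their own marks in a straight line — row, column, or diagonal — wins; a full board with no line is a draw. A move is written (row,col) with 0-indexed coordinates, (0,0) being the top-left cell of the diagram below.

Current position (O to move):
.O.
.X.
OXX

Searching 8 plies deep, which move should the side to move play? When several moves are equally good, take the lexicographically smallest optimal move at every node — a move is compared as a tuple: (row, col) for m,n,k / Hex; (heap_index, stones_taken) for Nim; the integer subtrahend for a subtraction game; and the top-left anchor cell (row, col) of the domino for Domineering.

O's best at [.O./.X./OXX]: (0,0)

ply 1, O at .O./.X./OXX | (0,0)=+1→OO./.X./OXX*; (0,2)=-1→.OO/.X./OXX; (1,0)=-1→.O./OX./OXX; (1,2)=-1→.O./.XO/OXX
ply 2, X at OO./.X./OXX | (0,2)=-1→OOX/.X./OXX*; (1,0)=-1→OO./XX./OXX; (1,2)=-1→OO./.XX/OXX
ply 3, O at OOX/.X./OXX | (1,0)=+1→OOX/OX./OXX*; (1,2)=+0→OOX/.XO/OXX
ply 4: OOX/OX./OXX is terminal -1 (X); from .O./.X./OXX depth 8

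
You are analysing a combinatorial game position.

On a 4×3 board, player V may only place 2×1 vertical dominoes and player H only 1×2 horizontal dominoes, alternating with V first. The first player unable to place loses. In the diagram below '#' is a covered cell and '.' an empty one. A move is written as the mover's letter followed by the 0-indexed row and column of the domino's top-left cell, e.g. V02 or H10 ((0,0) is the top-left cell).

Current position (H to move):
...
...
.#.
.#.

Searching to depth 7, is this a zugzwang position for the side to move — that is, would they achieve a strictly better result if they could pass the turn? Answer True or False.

zugzwang(.../.../.#./.#., H) = False

ply 1, H at .../.../.#./.#. | H00=-1→##./.../.#./.#.*; H01=-1→.##/.../.#./.#.; H10=-1→.../##./.#./.#.; H11=-1→.../.##/.#./.#.
ply 2, V at ##./.../.#./.#. | V02=+1→###/..#/.#./.#.*; V10=+1→##./#../##./.#.; V12=+1→##./..#/.##/.#.; V20=+1→##./.../##./##.; V22=+1→##./.../.##/.##
ply 3, H at ###/..#/.#./.#. | H10=-1→###/###/.#./.#.*
ply 4, V at ###/###/.#./.#. | V20=+1→###/###/##./##.*; V22=+1→###/###/.##/.##
ply 5: ###/###/##./##. is terminal -1 (H); from .../.../.#./.#. depth 7
if H skipped the turn, V would face:
~ ply 1, V at .../.../.#./.#. | V00=+1→#../#../.#./.#.*; V01=+1→.#./.#./.#./.#.; V02=+1→..#/..#/.#./.#.; V10=-1→.../#../##./.#.; V12=-1→.../..#/.##/.#.; V20=+1→.../.../##./##.; V22=+1→.../.../.##/.##
~ ply 2, H at #../#../.#./.#. | H01=-1→###/#../.#./.#.*; H11=-1→#../###/.#./.#.
~ ply 3, V at ###/#../.#./.#. | V12=+1→###/#.#/.##/.#.*; V20=+1→###/#../##./##.; V22=+1→###/#../.##/.##
~ ply 4: ###/#.#/.##/.#. is terminal -1 (H); from .../.../.#./.#. depth 7
compare (H): move=-1 vs pass=-1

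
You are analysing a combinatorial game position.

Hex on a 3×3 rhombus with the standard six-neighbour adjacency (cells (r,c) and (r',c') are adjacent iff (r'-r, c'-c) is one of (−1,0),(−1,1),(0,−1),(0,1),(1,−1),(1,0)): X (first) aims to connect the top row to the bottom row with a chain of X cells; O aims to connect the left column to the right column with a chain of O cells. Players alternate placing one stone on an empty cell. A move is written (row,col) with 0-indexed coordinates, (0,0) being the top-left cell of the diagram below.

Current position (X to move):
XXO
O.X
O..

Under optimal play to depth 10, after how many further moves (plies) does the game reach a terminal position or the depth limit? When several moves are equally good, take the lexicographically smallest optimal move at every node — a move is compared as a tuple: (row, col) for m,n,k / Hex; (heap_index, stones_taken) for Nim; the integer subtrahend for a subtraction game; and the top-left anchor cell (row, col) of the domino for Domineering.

[XXO/O.X/O..] X move#1: (1,1):+1/XXO/OXX/O..*, (2,1):-1/XXO/O.X/OX., (2,2):-1/XXO/O.X/O.X
[XXO/OXX/O..] O move#2: (2,1):-1/XXO/OXX/OO.*, (2,2):-1/XXO/OXX/O.O
[XXO/OXX/OO.] X move#3: (2,2):+1/XXO/OXX/OOX*
[XXO/OXX/OOX] end (terminal -1, O#4); searched XXO/O.X/O.. to 10

PV length from [XXO/O.X/O..]: 3 plies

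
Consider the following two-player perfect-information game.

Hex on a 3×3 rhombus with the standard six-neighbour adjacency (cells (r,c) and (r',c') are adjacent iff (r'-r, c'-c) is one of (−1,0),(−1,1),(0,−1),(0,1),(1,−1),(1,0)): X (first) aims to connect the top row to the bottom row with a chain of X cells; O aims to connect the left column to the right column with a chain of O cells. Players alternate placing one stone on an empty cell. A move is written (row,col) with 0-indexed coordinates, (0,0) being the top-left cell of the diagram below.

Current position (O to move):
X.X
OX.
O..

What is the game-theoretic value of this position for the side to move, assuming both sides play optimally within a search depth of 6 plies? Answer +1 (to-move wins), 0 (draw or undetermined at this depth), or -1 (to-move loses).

value(X.X/OX./O.., O) = +1

ply 1, O at X.X/OX./O.. | (0,1)=-1→XOX/OX./O..; (1,2)=-1→X.X/OXO/O..; (2,1)=+1→X.X/OX./OO.*; (2,2)=-1→X.X/OX./O.O
ply 2, X at X.X/OX./OO. | (0,1)=-1→XXX/OX./OO.*; (1,2)=-1→X.X/OXX/OO.; (2,2)=-1→X.X/OX./OOX
ply 3, O at XXX/OX./OO. | (1,2)=+1→XXX/OXO/OO.*; (2,2)=+1→XXX/OX./OOO
ply 4: XXX/OXO/OO. is terminal -1 (X); from X.X/OX./O.. depth 6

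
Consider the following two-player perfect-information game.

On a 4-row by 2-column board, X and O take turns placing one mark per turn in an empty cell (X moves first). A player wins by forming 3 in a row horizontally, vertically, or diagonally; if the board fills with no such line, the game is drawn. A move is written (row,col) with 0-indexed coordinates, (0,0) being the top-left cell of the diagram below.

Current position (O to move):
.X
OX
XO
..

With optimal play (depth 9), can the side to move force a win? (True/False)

O winning at [.X/OX/XO/..]: False

[.X/OX/XO/..] O move#1: (0,0):+0/OX/OX/XO/..*, (3,0):+0/.X/OX/XO/O., (3,1):+0/.X/OX/XO/.O
[OX/OX/XO/..] X move#2: (3,0):+0/OX/OX/XO/X.*, (3,1):+0/OX/OX/XO/.X
[OX/OX/XO/X.] O move#3: (3,1):+0/OX/OX/XO/XO*
[OX/OX/XO/XO] end (terminal +0, X#4); searched .X/OX/XO/.. to 9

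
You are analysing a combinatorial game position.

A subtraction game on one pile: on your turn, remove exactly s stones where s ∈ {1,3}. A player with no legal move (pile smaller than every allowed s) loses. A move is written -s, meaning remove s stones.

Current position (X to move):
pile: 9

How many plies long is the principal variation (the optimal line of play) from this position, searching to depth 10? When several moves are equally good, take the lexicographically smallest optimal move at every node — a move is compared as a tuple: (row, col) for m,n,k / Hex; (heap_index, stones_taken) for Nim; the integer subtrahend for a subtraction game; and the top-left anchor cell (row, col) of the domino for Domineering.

PV length from [9]: 9 plies

ply 1, X at 9 | -1=+1→8*; -3=+1→6
ply 2, O at 8 | -1=-1→7*; -3=-1→5
ply 3, X at 7 | -1=+1→6*; -3=+1→4
ply 4, O at 6 | -1=-1→5*; -3=-1→3
ply 5, X at 5 | -1=+1→4*; -3=+1→2
ply 6, O at 4 | -1=-1→3*; -3=-1→1
ply 7, X at 3 | -1=+1→2*; -3=+1→0
ply 8, O at 2 | -1=-1→1*
ply 9, X at 1 | -1=+1→0*
ply 10: 0 is terminal -1 (O); from 9 depth 10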